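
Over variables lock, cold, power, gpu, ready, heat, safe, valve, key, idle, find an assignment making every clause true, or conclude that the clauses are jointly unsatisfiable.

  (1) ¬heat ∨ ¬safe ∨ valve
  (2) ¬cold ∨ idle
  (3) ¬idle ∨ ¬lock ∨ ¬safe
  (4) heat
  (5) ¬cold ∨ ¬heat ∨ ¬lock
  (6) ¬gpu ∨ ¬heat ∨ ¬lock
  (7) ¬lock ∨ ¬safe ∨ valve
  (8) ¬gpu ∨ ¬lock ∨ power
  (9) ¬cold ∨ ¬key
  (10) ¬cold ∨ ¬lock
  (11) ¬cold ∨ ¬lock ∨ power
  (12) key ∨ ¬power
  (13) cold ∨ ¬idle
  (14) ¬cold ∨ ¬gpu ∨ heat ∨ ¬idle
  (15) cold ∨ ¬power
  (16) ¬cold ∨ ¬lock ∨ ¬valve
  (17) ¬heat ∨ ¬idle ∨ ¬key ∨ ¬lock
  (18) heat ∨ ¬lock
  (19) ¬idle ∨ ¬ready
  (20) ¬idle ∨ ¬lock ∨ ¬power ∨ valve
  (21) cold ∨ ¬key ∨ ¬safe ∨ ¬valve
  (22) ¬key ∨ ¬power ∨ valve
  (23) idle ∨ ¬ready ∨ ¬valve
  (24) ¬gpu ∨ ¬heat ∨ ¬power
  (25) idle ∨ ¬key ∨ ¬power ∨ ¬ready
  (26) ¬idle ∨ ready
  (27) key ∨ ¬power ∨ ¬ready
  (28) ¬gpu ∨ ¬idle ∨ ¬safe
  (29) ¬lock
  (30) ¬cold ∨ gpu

lock = False, cold = False, power = False, gpu = False, ready = False, heat = True, safe = False, valve = True, key = False, idle = False

Unit clause (heat) forces heat = True.
Unit clause (¬lock) forces lock = False.
Try cold = True:
  (¬cold ∨ idle) forces idle = True.
  (¬cold ∨ ¬key) forces key = False.
  (key ∨ ¬power) forces power = False.
  (¬idle ∨ ¬ready) forces ready = False.
  clause (¬idle ∨ ready) is falsified — backtrack.
So cold = False.
  then (cold ∨ ¬idle) forces idle = False.
  then (cold ∨ ¬power) forces power = False.
Set gpu = False.
Set ready = False.
Set safe = False.
Set valve = True.
Set key = False.
All clauses satisfied.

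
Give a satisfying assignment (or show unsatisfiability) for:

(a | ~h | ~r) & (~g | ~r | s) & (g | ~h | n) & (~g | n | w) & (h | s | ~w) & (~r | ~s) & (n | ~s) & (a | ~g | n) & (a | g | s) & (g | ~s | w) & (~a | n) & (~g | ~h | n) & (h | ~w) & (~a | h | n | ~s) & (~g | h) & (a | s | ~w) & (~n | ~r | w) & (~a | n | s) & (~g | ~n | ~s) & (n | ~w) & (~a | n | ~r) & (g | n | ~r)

r=F, h=T, a=F, n=T, w=F, s=F, g=T

Set r = False.
Set h = True.
Set a = False.
Set n = True.
Set w = False.
Try s = True:
  (g | ~s | w) forces g = True.
  clause (~g | ~n | ~s) is falsified — backtrack.
So s = False.
  then (a | g | s) forces g = True.
All clauses satisfied.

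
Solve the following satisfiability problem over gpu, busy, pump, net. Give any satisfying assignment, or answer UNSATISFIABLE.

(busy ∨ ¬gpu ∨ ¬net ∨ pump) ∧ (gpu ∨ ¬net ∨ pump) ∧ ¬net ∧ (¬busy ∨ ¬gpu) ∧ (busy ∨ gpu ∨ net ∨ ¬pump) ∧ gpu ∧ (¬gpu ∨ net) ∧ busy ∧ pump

Case gpu = True:
  (¬net) forces net = False.
  Clause (¬gpu ∨ net) is falsified — contradiction.
Case gpu = False:
  Clause (gpu) is falsified — contradiction.
Both cases fail, so the formula is unsatisfiable.

No satisfying assignment exists.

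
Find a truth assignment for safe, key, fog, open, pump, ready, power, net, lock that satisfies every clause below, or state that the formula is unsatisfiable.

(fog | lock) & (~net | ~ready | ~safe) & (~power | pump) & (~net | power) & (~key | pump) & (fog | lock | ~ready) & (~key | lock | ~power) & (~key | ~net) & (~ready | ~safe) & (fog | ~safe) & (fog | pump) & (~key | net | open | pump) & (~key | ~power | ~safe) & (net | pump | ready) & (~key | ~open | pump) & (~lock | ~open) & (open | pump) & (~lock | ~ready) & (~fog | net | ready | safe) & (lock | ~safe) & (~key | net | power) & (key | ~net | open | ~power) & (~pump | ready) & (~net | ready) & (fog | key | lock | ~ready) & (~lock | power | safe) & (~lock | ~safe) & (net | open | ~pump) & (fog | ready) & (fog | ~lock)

safe=F; key=F; fog=T; open=T; pump=T; ready=T; power=F; net=F; lock=F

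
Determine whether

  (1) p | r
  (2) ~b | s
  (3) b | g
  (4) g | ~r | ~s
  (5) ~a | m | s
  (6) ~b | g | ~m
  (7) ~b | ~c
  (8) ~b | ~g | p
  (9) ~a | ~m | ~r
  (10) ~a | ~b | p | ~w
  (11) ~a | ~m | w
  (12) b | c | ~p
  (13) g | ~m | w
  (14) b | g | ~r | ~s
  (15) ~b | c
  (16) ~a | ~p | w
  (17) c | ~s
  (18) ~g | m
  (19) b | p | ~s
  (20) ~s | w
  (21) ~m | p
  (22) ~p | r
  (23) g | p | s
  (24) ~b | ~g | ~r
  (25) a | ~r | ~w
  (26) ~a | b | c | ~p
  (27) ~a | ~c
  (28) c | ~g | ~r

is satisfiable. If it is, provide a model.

Set r = True.
Set s = False.
  then (~b | s) forces b = False.
  then (b | g) forces g = True.
  then (~g | m) forces m = True.
  then (~m | p) forces p = True.
  then (c | ~g | ~r) forces c = True.
  then (~a | ~m | ~r) forces a = False.
  then (a | ~r | ~w) forces w = False.
All clauses satisfied.

r = True, s = False, m = True, a = False, w = False, p = True, b = False, c = True, g = True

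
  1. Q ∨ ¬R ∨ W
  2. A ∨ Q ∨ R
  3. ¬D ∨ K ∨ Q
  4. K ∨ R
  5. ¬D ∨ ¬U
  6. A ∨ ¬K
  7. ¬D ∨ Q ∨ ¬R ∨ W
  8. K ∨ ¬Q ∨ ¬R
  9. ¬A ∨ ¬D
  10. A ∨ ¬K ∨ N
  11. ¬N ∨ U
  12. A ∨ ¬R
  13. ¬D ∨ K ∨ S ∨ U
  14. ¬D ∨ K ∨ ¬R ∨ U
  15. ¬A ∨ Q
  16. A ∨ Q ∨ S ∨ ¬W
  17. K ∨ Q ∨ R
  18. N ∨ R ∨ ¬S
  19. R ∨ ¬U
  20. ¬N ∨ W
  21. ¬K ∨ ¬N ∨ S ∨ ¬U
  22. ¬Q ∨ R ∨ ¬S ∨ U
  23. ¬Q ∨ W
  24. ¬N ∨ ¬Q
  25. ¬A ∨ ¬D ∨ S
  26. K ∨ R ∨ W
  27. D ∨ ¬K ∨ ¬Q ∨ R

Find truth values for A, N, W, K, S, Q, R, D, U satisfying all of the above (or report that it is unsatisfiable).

A=T; N=F; W=T; K=T; S=F; Q=T; R=T; D=F; U=T

Try A = False:
  (A ∨ ¬K) forces K = False.
  (K ∨ R) forces R = True.
  clause (A ∨ ¬R) is falsified — backtrack.
So A = True.
  then (¬A ∨ ¬D) forces D = False.
  then (¬A ∨ Q) forces Q = True.
  then (¬Q ∨ W) forces W = True.
  then (¬N ∨ ¬Q) forces N = False.
Try K = False:
  (K ∨ R) forces R = True.
  clause (K ∨ ¬Q ∨ ¬R) is falsified — backtrack.
So K = True.
  then (D ∨ ¬K ∨ ¬Q ∨ R) forces R = True.
Set S = False.
Set U = True.
All clauses satisfied.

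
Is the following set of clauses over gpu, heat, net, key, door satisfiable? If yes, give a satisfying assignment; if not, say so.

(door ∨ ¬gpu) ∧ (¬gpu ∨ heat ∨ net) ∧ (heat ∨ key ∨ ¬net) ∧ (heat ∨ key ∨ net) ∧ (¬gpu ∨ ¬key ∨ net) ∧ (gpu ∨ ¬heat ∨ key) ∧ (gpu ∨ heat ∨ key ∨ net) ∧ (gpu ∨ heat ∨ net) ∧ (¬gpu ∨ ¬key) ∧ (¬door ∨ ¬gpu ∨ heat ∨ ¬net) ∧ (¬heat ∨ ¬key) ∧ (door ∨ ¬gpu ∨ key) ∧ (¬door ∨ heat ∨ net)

gpu = True, heat = True, net = True, key = False, door = True

Set gpu = True.
  then (door ∨ ¬gpu) forces door = True.
  then (¬gpu ∨ ¬key) forces key = False.
Try heat = False:
  (¬gpu ∨ heat ∨ net) forces net = True.
  clause (heat ∨ key ∨ ¬net) is falsified — backtrack.
So heat = True.
Set net = True.
All clauses satisfied.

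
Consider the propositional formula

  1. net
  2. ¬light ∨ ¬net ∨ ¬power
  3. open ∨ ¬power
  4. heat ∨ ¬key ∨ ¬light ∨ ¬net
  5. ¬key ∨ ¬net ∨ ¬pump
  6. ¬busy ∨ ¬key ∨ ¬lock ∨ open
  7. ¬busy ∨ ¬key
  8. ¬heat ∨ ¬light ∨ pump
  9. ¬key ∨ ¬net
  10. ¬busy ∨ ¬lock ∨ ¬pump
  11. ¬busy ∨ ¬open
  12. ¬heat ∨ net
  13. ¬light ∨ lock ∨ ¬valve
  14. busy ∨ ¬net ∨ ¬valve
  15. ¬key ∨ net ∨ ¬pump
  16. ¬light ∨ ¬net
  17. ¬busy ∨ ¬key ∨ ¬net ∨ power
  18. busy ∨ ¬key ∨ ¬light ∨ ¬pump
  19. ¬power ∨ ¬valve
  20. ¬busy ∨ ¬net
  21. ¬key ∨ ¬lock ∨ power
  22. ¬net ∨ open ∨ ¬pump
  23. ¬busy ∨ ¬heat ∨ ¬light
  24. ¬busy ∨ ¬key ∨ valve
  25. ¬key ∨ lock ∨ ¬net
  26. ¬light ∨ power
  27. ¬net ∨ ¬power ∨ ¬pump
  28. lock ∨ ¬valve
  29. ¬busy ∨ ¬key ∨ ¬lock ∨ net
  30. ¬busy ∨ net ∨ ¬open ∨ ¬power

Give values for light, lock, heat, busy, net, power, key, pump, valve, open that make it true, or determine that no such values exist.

Unit clause (net) forces net = True.
In (¬key ∨ ¬net) only ¬key is left, so key = False.
In (¬light ∨ ¬net) only ¬light is left, so light = False.
In (¬busy ∨ ¬net) only ¬busy is left, so busy = False.
In (busy ∨ ¬net ∨ ¬valve) only ¬valve is left, so valve = False.
Set lock = True.
Set heat = True.
Set power = False.
Set pump = False.
Set open = False.
All clauses satisfied.

light=F; lock=T; heat=T; busy=F; net=T; power=F; key=F; pump=F; valve=F; open=F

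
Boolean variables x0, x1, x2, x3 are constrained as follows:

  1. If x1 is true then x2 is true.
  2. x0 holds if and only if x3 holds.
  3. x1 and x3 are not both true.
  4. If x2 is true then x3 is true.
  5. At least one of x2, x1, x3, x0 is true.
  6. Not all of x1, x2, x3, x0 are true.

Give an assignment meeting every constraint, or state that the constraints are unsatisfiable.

x0: True, x1: False, x2: True, x3: True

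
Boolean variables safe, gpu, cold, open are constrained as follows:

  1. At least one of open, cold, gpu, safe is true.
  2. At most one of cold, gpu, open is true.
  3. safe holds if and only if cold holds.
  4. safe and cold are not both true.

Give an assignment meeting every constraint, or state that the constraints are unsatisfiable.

safe: False, gpu: False, cold: False, open: True

  (1) {open, cold, gpu, safe}: 1 true — at least one ✓
  (2) {cold, gpu, open}: 1 true — at most one ✓
  (3) safe=F, cold=F — same ✓
  (4) safe=F, cold=F — not both ✓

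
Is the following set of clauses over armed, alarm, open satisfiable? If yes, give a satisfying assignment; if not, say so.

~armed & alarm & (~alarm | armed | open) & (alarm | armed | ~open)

Unit clause (~armed) forces armed = False.
Unit clause (alarm) forces alarm = True.
In (~alarm | armed | open) only open is left, so open = True.
All clauses satisfied.

armed = False; alarm = True; open = True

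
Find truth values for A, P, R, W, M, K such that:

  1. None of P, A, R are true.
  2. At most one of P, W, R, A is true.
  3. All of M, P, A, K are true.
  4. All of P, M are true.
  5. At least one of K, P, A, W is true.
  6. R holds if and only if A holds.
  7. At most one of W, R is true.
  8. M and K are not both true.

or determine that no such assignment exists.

The formula is unsatisfiable.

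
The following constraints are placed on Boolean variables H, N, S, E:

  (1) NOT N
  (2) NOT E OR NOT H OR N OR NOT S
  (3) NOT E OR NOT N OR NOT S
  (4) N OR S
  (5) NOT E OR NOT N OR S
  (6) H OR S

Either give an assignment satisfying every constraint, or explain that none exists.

H = False, N = False, S = True, E = False

Unit clause (NOT N) forces N = False.
In (N OR S) only S is left, so S = True.
Set H = False.
Set E = False.
All clauses satisfied.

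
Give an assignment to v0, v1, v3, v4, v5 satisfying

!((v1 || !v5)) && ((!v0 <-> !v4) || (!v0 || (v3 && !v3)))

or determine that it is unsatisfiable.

v0 = True; v1 = False; v3 = False; v4 = True; v5 = True

  !((v1 || !v5)) = True
    v1 || !v5 = False
      !v5 = False
  (!v0 <-> !v4) || (!v0 || (v3 && !v3)) = True
    !v0 <-> !v4 = True
      !v0 = False
      !v4 = False
    !v0 || (v3 && !v3) = False
      !v0 = False
      v3 && !v3 = False
        !v3 = True
Both conjuncts True, so the formula holds.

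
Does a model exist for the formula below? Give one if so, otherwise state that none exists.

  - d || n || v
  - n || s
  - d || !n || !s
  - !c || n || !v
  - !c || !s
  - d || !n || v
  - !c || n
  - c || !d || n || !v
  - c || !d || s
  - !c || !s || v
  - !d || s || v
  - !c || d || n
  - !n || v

Set d = True.
Set c = False.
  then (c || !d || s) forces s = True.
Set v = True.
  then (c || !d || n || !v) forces n = True.
All clauses satisfied.

d=T, c=F, v=T, n=T, s=T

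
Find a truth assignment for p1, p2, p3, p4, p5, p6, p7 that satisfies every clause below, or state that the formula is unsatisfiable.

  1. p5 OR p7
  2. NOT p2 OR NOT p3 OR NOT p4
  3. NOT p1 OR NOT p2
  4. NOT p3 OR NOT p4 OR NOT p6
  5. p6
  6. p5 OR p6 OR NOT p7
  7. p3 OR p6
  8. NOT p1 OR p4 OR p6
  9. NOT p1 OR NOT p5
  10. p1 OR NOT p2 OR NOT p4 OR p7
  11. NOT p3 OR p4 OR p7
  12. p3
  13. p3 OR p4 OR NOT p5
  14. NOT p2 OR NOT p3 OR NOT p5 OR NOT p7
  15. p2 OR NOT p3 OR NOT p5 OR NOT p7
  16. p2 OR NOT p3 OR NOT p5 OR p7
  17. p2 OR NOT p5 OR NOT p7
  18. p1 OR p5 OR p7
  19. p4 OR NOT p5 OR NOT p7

p1 = False, p2 = False, p3 = True, p4 = False, p5 = False, p6 = True, p7 = True

Unit clause (p6) forces p6 = True.
Unit clause (p3) forces p3 = True.
In (NOT p3 OR NOT p4 OR NOT p6) only NOT p4 is left, so p4 = False.
In (NOT p3 OR p4 OR p7) only p7 is left, so p7 = True.
In (p4 OR NOT p5 OR NOT p7) only NOT p5 is left, so p5 = False.
Set p1 = False.
Set p2 = False.
All clauses satisfied.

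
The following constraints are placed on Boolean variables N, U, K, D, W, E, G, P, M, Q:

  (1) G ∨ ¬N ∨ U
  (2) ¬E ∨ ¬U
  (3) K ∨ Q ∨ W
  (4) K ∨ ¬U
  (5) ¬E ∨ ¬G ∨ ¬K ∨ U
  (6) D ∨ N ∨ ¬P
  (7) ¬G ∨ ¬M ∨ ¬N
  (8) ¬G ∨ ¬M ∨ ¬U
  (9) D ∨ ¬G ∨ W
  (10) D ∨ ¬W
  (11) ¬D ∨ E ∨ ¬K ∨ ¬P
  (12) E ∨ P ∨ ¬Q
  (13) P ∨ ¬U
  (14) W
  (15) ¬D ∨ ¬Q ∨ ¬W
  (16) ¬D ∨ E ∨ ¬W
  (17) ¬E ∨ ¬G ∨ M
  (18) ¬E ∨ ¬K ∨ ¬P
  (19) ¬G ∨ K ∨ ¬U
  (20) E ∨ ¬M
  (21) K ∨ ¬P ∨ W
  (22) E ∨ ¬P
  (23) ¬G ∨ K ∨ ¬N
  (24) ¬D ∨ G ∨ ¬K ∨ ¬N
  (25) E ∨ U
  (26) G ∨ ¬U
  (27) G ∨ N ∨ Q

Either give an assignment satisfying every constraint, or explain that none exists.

N = False, U = False, K = False, D = True, W = True, E = True, G = True, P = True, M = True, Q = False

Unit clause (W) forces W = True.
In (D ∨ ¬W) only D is left, so D = True.
In (¬D ∨ ¬Q ∨ ¬W) only ¬Q is left, so Q = False.
In (¬D ∨ E ∨ ¬W) only E is left, so E = True.
In (¬E ∨ ¬U) only ¬U is left, so U = False.
Try N = True:
  (G ∨ ¬N ∨ U) forces G = True.
  (¬E ∨ ¬G ∨ ¬K ∨ U) forces K = False.
  clause (¬G ∨ K ∨ ¬N) is falsified — backtrack.
So N = False.
  then (G ∨ N ∨ Q) forces G = True.
  then (¬E ∨ ¬G ∨ ¬K ∨ U) forces K = False.
  then (¬E ∨ ¬G ∨ M) forces M = True.
Set P = True.
All clauses satisfied.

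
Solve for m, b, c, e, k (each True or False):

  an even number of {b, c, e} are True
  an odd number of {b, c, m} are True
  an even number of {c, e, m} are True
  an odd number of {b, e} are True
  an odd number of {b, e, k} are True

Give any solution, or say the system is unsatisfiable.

m = True; b = True; c = True; e = False; k = False

{b, c, e}: 2 true → even ✓
{b, c, m}: 3 true → odd ✓
{c, e, m}: 2 true → even ✓
{b, e}: 1 true → odd ✓
{b, e, k}: 1 true → odd ✓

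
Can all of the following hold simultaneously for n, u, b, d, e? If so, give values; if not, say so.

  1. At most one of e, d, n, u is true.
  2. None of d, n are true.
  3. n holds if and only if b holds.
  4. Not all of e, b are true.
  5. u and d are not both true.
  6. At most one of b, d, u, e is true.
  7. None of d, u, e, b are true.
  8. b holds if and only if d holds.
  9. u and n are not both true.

n=F; u=F; b=F; d=F; e=F

  (1) {e, d, n, u}: 0 true — at most one ✓
  (2) {d, n}: 0 true — none ✓
  (3) n=F, b=F — same ✓
  (4) {e, b}: 0/2 true — not all ✓
  (5) u=F, d=F — not both ✓
  (6) {b, d, u, e}: 0 true — at most one ✓
  (7) {d, u, e, b}: 0 true — none ✓
  (8) b=F, d=F — same ✓
  (9) u=F, n=F — not both ✓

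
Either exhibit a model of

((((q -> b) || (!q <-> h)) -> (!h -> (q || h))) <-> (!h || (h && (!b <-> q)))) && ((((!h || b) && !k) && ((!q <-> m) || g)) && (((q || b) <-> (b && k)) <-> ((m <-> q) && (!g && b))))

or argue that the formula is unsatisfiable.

h = True, k = False, g = True, m = False, q = False, b = True

  (((q -> b) || (!q <-> h)) -> (!h -> (q || h))) <-> (!h || (h && (!b <-> q))) = True
    ((q -> b) || (!q <-> h)) -> (!h -> (q || h)) = True
      (q -> b) || (!q <-> h) = True
        q -> b = True
        !q <-> h = True
          !q = True
      !h -> (q || h) = True
        !h = False
        q || h = True
    !h || (h && (!b <-> q)) = True
      !h = False
      h && (!b <-> q) = True
        !b <-> q = True
          !b = False
  (((!h || b) && !k) && ((!q <-> m) || g)) && (((q || b) <-> (b && k)) <-> ((m <-> q) && (!g && b))) = True
    ((!h || b) && !k) && ((!q <-> m) || g) = True
      (!h || b) && !k = True
        !h || b = True
          !h = False
        !k = True
      (!q <-> m) || g = True
        !q <-> m = False
          !q = True
    ((q || b) <-> (b && k)) <-> ((m <-> q) && (!g && b)) = True
      (q || b) <-> (b && k) = False
        q || b = True
        b && k = False
      (m <-> q) && (!g && b) = False
        m <-> q = True
        !g && b = False
          !g = False
Both conjuncts True, so the formula holds.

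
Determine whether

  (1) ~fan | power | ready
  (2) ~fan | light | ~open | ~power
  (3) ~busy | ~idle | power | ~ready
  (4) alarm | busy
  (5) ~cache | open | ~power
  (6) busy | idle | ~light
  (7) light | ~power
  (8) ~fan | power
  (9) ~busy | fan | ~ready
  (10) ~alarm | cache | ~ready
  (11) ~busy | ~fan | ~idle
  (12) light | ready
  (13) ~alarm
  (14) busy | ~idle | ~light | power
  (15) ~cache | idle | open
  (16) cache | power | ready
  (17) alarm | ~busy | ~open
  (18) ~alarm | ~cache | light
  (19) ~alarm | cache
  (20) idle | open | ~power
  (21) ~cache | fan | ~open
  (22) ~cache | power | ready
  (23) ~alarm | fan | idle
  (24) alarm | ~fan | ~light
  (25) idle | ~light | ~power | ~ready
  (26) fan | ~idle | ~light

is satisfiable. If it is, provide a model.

Case fan = True:
  (~fan | power) forces power = True.
  (light | ~power) forces light = True.
  (~alarm) forces alarm = False.
  Clause (alarm | ~fan | ~light) is falsified — contradiction.
Case fan = False:
  (~alarm) forces alarm = False.
  (alarm | busy) forces busy = True.
  (~busy | fan | ~ready) forces ready = False.
  (light | ready) forces light = True.
  (alarm | ~busy | ~open) forces open = False.
  (fan | ~idle | ~light) forces idle = False.
  (~cache | idle | open) forces cache = False.
  (cache | power | ready) forces power = True.
  Clause (idle | open | ~power) is falsified — contradiction.
Both cases fail, so the formula is unsatisfiable.

Unsatisfiable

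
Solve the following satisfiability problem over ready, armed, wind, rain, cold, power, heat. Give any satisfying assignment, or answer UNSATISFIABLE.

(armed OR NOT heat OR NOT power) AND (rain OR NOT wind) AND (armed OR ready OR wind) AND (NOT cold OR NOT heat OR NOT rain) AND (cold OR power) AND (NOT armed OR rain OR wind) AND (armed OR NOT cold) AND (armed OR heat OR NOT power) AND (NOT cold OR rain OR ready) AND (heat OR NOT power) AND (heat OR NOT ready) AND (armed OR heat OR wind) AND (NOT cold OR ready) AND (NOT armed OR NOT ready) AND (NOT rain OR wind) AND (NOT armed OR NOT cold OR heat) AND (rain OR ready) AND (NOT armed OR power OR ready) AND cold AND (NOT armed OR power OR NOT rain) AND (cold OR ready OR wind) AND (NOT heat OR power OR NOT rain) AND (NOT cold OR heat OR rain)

Case cold = True:
  (armed OR NOT cold) forces armed = True.
  (NOT cold OR ready) forces ready = True.
  Clause (NOT armed OR NOT ready) is falsified — contradiction.
Case cold = False:
  Clause (cold) is falsified — contradiction.
Both cases fail, so the formula is unsatisfiable.

Unsatisfiable — no assignment works.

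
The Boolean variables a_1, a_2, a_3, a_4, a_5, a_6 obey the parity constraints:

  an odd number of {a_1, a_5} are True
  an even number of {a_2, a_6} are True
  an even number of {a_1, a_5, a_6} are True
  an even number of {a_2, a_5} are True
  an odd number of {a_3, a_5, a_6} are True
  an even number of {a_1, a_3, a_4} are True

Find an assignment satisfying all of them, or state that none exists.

a_1 = False, a_2 = True, a_3 = True, a_4 = True, a_5 = True, a_6 = True

{a_1, a_5}: 1 true → odd ✓
{a_2, a_6}: 2 true → even ✓
{a_1, a_5, a_6}: 2 true → even ✓
{a_2, a_5}: 2 true → even ✓
{a_3, a_5, a_6}: 3 true → odd ✓
{a_1, a_3, a_4}: 2 true → even ✓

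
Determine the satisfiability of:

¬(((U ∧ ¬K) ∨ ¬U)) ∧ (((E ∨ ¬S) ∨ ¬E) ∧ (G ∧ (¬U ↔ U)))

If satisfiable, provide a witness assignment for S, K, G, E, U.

The conjunct ¬U ↔ U is unsatisfiable on its own:
  U=F: evaluates to False.
  U=T: evaluates to False.
So the whole conjunction is unsatisfiable.

No satisfying assignment exists.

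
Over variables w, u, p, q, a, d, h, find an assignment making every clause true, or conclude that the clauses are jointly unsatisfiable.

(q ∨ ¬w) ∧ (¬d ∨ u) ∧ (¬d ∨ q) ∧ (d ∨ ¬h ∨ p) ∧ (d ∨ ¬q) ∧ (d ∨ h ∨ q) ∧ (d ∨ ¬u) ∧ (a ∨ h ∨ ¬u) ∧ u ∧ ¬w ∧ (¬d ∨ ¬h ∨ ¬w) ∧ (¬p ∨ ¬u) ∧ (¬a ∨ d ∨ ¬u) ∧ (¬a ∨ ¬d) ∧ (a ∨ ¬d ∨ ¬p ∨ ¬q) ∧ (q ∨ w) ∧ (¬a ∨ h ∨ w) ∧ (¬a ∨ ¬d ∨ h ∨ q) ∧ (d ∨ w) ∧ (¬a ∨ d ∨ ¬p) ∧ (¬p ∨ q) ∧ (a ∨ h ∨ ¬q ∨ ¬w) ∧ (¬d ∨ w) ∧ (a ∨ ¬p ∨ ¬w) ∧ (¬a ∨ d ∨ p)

Unsatisfiable — no assignment works.

Case w = True:
  Clause (¬w) is falsified — contradiction.
Case w = False:
  (u) forces u = True.
  (d ∨ ¬u) forces d = True.
  Clause (¬d ∨ w) is falsified — contradiction.
Both cases fail, so the formula is unsatisfiable.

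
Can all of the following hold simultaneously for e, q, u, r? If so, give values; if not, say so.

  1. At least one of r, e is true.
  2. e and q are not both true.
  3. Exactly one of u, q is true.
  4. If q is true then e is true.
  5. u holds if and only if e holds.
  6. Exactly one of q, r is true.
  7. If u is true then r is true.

e = True; q = False; u = True; r = True

  (1) {r, e}: 2 true — at least one ✓
  (2) e=T, q=F — not both ✓
  (3) {u, q}: 1 true — exactly one ✓
  (4) q=F ⇒ e: vacuous ✓
  (5) u=T, e=T — same ✓
  (6) {q, r}: 1 true — exactly one ✓
  (7) u=T ⇒ r: T ✓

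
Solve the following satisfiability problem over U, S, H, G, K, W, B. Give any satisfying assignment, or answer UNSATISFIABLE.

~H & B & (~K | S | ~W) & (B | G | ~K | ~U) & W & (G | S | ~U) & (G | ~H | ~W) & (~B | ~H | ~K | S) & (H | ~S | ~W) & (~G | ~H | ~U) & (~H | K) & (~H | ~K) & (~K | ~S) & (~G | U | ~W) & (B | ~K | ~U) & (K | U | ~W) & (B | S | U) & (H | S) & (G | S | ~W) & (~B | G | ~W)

Unsatisfiable — no assignment works.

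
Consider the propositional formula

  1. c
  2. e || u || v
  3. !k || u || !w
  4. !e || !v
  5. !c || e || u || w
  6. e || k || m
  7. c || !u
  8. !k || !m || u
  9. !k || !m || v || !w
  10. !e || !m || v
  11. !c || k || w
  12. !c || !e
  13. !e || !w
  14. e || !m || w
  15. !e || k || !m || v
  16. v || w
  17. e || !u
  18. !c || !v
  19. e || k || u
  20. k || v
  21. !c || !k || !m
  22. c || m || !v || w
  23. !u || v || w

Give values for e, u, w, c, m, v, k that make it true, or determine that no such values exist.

Case c = True:
  (!c || !e) forces e = False.
  (e || !u) forces u = False.
  (e || u || v) forces v = True.
  Clause (!c || !v) is falsified — contradiction.
Case c = False:
  Clause (c) is falsified — contradiction.
Both cases fail, so the formula is unsatisfiable.

Unsatisfiable — no assignment works.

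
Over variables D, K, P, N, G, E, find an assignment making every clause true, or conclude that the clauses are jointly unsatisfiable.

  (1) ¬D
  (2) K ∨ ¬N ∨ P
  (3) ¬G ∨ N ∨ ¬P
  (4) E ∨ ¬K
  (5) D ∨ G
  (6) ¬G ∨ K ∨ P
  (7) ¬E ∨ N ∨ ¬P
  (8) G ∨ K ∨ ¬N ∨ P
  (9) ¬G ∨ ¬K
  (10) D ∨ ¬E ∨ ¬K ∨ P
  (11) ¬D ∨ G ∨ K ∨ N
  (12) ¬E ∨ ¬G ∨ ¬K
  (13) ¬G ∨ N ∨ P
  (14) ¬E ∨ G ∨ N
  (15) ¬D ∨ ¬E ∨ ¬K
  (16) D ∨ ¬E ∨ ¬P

D: False; K: False; P: True; N: True; G: True; E: False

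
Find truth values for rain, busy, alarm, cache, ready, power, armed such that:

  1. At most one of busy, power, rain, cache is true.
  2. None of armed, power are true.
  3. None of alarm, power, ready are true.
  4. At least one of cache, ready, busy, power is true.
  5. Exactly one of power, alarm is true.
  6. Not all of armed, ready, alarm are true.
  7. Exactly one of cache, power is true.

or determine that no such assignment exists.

Case alarm = True:
  Constraint (3) is violated (alarm=T) — contradiction.
Case alarm = False:
  (2) forces armed = False.
  (2) forces power = False.
  Constraint (5) is violated (power=F, alarm=F) — contradiction.
Both cases fail — unsatisfiable.

No satisfying assignment exists.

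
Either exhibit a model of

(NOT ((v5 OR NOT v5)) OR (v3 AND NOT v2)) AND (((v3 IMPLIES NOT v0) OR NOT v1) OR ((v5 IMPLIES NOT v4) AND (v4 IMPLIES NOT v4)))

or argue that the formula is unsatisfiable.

v0 = False; v1 = True; v2 = False; v3 = True; v4 = True; v5 = True

  NOT ((v5 OR NOT v5)) OR (v3 AND NOT v2) = True
    NOT ((v5 OR NOT v5)) = False
      v5 OR NOT v5 = True
        NOT v5 = False
    v3 AND NOT v2 = True
      NOT v2 = True
  ((v3 IMPLIES NOT v0) OR NOT v1) OR ((v5 IMPLIES NOT v4) AND (v4 IMPLIES NOT v4)) = True
    (v3 IMPLIES NOT v0) OR NOT v1 = True
      v3 IMPLIES NOT v0 = True
        NOT v0 = True
      NOT v1 = False
    (v5 IMPLIES NOT v4) AND (v4 IMPLIES NOT v4) = False
      v5 IMPLIES NOT v4 = False
        NOT v4 = False
      v4 IMPLIES NOT v4 = False
        NOT v4 = False
Both conjuncts True, so the formula holds.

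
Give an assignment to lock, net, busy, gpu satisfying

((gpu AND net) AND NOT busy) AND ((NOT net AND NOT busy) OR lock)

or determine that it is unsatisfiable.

lock = True, net = True, busy = False, gpu = True

  (gpu AND net) AND NOT busy = True
    gpu AND net = True
    NOT busy = True
  (NOT net AND NOT busy) OR lock = True
    NOT net AND NOT busy = False
      NOT net = False
      NOT busy = True
Both conjuncts True, so the formula holds.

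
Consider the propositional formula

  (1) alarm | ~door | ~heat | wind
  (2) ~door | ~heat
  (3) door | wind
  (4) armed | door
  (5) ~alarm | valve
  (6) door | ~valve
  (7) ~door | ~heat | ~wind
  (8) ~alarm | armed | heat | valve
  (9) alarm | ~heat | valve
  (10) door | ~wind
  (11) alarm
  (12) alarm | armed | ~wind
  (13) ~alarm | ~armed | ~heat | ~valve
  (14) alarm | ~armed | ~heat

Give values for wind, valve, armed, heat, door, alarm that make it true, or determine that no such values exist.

wind = False, valve = True, armed = False, heat = False, door = True, alarm = True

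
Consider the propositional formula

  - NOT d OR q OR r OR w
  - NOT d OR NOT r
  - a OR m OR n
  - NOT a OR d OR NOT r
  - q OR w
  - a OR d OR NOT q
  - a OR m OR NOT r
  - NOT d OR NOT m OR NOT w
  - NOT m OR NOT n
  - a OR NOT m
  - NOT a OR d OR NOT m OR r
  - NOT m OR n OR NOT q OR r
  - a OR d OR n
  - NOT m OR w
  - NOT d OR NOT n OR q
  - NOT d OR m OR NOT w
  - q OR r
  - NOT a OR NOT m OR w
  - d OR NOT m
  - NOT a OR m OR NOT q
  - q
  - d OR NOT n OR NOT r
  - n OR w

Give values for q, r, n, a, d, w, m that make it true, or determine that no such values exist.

q: True; r: False; n: True; a: False; d: True; w: False; m: False

Unit clause (q) forces q = True.
Try r = True:
  (NOT d OR NOT r) forces d = False.
  (NOT a OR d OR NOT r) forces a = False.
  clause (a OR d OR NOT q) is falsified — backtrack.
So r = False.
Set n = True.
  then (NOT m OR NOT n) forces m = False.
  then (NOT a OR m OR NOT q) forces a = False.
  then (a OR d OR NOT q) forces d = True.
  then (NOT d OR m OR NOT w) forces w = False.
All clauses satisfied.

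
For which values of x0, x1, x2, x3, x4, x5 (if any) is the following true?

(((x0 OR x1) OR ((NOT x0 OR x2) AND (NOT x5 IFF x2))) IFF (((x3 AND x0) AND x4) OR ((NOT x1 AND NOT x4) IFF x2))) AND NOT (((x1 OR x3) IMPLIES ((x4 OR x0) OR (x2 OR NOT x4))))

Unsatisfiable — no assignment works.

The conjunct NOT (((x1 OR x3) IMPLIES ((x4 OR x0) OR (x2 OR NOT x4)))) is unsatisfiable on its own:
  x4 = True: this becomes NOT (((x1 OR x3) IMPLIES True)) = False.
  x4 = False: this becomes NOT (((x1 OR x3) IMPLIES True)) = False.
So the whole conjunction is unsatisfiable.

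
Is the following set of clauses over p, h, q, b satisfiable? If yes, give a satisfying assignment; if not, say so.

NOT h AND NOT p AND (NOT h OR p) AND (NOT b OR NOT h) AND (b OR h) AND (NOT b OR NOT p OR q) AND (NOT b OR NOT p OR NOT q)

Unit clause (NOT h) forces h = False.
Unit clause (NOT p) forces p = False.
In (b OR h) only b is left, so b = True.
Set q = False.
All clauses satisfied.

p: False, h: False, q: False, b: True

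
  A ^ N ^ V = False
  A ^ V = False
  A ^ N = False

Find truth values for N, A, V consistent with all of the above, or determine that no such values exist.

N = False, A = False, V = False

A ^ N ^ V = F ^ F ^ F = False ✓
A ^ V = F ^ F = False ✓
A ^ N = F ^ F = False ✓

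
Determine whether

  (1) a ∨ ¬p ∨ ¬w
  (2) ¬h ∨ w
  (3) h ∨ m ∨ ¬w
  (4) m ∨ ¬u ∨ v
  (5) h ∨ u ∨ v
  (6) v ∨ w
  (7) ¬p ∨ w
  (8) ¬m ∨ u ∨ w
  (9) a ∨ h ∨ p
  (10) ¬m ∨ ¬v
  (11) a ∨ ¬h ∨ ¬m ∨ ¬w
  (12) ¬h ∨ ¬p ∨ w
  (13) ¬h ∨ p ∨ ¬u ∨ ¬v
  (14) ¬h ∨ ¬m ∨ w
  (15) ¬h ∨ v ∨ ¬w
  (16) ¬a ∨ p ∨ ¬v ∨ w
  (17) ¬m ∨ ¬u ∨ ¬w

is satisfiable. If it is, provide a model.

p=F, h=T, v=T, u=F, m=F, a=T, w=T

Set p = False.
Set h = True.
  then (¬h ∨ w) forces w = True.
  then (¬h ∨ v ∨ ¬w) forces v = True.
  then (¬m ∨ ¬v) forces m = False.
  then (¬h ∨ p ∨ ¬u ∨ ¬v) forces u = False.
Set a = True.
All clauses satisfied.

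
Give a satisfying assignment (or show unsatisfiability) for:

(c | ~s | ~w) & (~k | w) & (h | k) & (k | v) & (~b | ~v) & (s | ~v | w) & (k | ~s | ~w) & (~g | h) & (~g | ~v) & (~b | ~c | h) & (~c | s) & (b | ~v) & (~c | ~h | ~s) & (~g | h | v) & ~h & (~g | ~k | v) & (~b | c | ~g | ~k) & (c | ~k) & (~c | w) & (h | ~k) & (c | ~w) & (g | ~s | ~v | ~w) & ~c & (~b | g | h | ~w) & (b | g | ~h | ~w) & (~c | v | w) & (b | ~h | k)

The formula is unsatisfiable.

Case h = True:
  Clause (~h) is falsified — contradiction.
Case h = False:
  (h | k) forces k = True.
  Clause (h | ~k) is falsified — contradiction.
Both cases fail, so the formula is unsatisfiable.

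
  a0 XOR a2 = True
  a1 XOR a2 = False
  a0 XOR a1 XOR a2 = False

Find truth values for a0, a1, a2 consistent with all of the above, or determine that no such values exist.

a0 = False, a1 = True, a2 = True

a0 XOR a2 = F XOR T = True ✓
a1 XOR a2 = T XOR T = False ✓
a0 XOR a1 XOR a2 = F XOR T XOR T = False ✓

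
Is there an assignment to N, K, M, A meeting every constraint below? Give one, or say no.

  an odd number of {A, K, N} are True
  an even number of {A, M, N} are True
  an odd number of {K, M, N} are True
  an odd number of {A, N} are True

N = False, K = False, M = True, A = True

{A, K, N}: 1 true → odd ✓
{A, M, N}: 2 true → even ✓
{K, M, N}: 1 true → odd ✓
{A, N}: 1 true → odd ✓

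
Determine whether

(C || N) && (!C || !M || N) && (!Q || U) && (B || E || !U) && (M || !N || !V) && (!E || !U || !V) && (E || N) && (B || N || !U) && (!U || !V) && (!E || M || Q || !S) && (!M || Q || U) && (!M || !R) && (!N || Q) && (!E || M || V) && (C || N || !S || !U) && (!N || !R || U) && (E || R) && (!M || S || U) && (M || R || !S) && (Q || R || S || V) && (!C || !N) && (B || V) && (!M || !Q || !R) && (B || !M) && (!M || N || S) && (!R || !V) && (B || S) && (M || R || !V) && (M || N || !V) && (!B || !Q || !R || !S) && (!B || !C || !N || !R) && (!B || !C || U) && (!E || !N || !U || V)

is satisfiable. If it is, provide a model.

Set S = False.
  then (B || S) forces B = True.
Try U = False:
  (!Q || U) forces Q = False.
  (!M || Q || U) forces M = False.
  (!N || Q) forces N = False.
  (C || N) forces C = True.
  clause (!B || !C || U) is falsified — backtrack.
So U = True.
  then (!U || !V) forces V = False.
Try Q = False:
  (!N || Q) forces N = False.
  (C || N) forces C = True.
  (!C || !M || N) forces M = False.
  (E || N) forces E = True.
  clause (!E || M || V) is falsified — backtrack.
So Q = True.
Set C = False.
  then (C || N) forces N = True.
  then (!E || !N || !U || V) forces E = False.
  then (E || R) forces R = True.
  then (!M || !Q || !R) forces M = False.
All clauses satisfied.

S = False; B = True; U = True; V = False; Q = True; C = False; N = True; E = False; R = True; M = False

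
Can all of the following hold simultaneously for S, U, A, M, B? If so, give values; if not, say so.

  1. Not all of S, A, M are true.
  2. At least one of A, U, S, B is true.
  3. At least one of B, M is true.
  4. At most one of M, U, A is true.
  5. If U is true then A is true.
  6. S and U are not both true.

S: True, U: False, A: True, M: False, B: True

  (1) {S, A, M}: 2/3 true — not all ✓
  (2) {A, U, S, B}: 3 true — at least one ✓
  (3) {B, M}: 1 true — at least one ✓
  (4) {M, U, A}: 1 true — at most one ✓
  (5) U=F ⇒ A: vacuous ✓
  (6) S=T, U=F — not both ✓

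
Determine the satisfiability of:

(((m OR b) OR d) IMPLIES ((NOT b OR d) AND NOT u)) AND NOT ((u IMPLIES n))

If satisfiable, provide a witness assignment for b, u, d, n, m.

b = False, u = True, d = False, n = False, m = False

  ((m OR b) OR d) IMPLIES ((NOT b OR d) AND NOT u) = True
    (m OR b) OR d = False
      m OR b = False
    (NOT b OR d) AND NOT u = False
      NOT b OR d = True
        NOT b = True
      NOT u = False
  NOT ((u IMPLIES n)) = True
    u IMPLIES n = False
Both conjuncts True, so the formula holds.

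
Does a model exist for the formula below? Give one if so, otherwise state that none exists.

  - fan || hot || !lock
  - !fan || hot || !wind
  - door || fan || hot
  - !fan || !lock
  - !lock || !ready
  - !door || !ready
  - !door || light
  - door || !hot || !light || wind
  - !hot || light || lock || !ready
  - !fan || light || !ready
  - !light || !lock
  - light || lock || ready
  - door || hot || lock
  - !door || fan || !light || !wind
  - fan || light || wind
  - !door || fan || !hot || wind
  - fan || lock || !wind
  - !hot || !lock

Set light = True.
  then (!light || !lock) forces lock = False.
Set wind = False.
Try ready = True:
  (!door || !ready) forces door = False.
  (door || !hot || !light || wind) forces hot = False.
  clause (door || hot || lock) is falsified — backtrack.
So ready = False.
Set hot = True.
  then (door || !hot || !light || wind) forces door = True.
  then (!door || fan || !hot || wind) forces fan = True.
All clauses satisfied.

light = True, lock = False, wind = False, ready = False, hot = True, door = True, fan = True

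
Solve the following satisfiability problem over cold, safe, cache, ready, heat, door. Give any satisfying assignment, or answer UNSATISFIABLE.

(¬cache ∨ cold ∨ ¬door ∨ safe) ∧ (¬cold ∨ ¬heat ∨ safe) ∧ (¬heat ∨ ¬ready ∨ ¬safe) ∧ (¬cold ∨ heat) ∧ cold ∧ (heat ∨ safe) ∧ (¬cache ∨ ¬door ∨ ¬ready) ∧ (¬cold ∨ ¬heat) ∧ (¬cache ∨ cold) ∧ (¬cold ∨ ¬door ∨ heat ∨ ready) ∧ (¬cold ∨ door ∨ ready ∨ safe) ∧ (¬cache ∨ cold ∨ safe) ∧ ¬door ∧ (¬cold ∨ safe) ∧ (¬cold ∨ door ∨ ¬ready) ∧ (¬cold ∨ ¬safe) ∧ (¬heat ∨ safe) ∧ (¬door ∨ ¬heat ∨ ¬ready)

Case cold = True:
  (¬cold ∨ heat) forces heat = True.
  Clause (¬cold ∨ ¬heat) is falsified — contradiction.
Case cold = False:
  Clause (cold) is falsified — contradiction.
Both cases fail, so the formula is unsatisfiable.

The formula is unsatisfiable.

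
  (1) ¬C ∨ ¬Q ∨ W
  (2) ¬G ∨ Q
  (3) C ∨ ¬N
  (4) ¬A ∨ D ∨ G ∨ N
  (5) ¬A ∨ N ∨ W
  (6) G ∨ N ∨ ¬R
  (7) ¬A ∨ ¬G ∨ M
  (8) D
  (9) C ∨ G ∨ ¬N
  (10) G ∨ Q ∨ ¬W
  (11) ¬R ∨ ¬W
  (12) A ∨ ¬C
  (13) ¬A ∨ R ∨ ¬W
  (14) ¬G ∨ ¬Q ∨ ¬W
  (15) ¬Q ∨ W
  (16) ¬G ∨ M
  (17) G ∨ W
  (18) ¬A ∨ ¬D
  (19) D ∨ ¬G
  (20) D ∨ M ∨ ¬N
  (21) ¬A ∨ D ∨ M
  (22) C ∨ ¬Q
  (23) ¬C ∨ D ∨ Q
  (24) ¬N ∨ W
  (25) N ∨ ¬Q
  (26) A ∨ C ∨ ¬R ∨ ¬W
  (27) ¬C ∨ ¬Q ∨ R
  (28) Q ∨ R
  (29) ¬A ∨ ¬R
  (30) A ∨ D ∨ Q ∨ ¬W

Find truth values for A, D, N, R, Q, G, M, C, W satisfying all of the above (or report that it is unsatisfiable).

No satisfying assignment exists.

Case D = True:
  (¬A ∨ ¬D) forces A = False.
  (A ∨ ¬C) forces C = False.
  (C ∨ ¬N) forces N = False.
  (C ∨ ¬Q) forces Q = False.
  (¬G ∨ Q) forces G = False.
  (G ∨ N ∨ ¬R) forces R = False.
  Clause (Q ∨ R) is falsified — contradiction.
Case D = False:
  Clause (D) is falsified — contradiction.
Both cases fail, so the formula is unsatisfiable.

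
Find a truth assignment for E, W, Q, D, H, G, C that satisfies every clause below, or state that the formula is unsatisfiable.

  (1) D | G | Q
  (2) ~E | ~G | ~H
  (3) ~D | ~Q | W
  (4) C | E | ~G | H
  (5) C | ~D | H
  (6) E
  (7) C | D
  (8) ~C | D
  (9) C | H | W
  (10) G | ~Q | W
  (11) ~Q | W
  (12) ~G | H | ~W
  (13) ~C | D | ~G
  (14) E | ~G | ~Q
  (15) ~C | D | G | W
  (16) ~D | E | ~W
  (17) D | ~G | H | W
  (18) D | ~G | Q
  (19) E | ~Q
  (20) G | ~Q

Unit clause (E) forces E = True.
Set W = False.
  then (~Q | W) forces Q = False.
Set D = True.
Set H = False.
  then (C | ~D | H) forces C = True.
Set G = True.
All clauses satisfied.

E = True, W = False, Q = False, D = True, H = False, G = True, C = True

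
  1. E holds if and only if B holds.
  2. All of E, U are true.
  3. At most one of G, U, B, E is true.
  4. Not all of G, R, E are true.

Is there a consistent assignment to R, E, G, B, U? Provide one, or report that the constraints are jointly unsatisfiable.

No satisfying assignment exists.

Case U = True:
  (2) forces E = True.
  Constraint (3) is violated (U=T, E=T) — contradiction.
Case U = False:
  Constraint (2) is violated (U=F) — contradiction.
Both cases fail — unsatisfiable.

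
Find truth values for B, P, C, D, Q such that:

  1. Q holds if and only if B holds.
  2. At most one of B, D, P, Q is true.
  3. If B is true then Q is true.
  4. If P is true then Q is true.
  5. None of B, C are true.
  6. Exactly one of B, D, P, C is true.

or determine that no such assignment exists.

B = False, P = False, C = False, D = True, Q = False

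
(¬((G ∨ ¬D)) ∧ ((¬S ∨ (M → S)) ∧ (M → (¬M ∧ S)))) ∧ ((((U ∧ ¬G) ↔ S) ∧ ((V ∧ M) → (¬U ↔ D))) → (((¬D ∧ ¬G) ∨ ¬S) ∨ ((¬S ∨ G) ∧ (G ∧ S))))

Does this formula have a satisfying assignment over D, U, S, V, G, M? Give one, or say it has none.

D=T, U=F, S=T, V=F, G=F, M=F

  ¬((G ∨ ¬D)) ∧ ((¬S ∨ (M → S)) ∧ (M → (¬M ∧ S))) = True
    ¬((G ∨ ¬D)) = True
      G ∨ ¬D = False
        ¬D = False
    (¬S ∨ (M → S)) ∧ (M → (¬M ∧ S)) = True
      ¬S ∨ (M → S) = True
        ¬S = False
        M → S = True
      M → (¬M ∧ S) = True
        ¬M ∧ S = True
          ¬M = True
  (((U ∧ ¬G) ↔ S) ∧ ((V ∧ M) → (¬U ↔ D))) → (((¬D ∧ ¬G) ∨ ¬S) ∨ ((¬S ∨ G) ∧ (G ∧ S))) = True
    ((U ∧ ¬G) ↔ S) ∧ ((V ∧ M) → (¬U ↔ D)) = False
      (U ∧ ¬G) ↔ S = False
        U ∧ ¬G = False
          ¬G = True
      (V ∧ M) → (¬U ↔ D) = True
        V ∧ M = False
        ¬U ↔ D = True
          ¬U = True
    ((¬D ∧ ¬G) ∨ ¬S) ∨ ((¬S ∨ G) ∧ (G ∧ S)) = False
      (¬D ∧ ¬G) ∨ ¬S = False
        ¬D ∧ ¬G = False
          ¬D = False
          ¬G = True
        ¬S = False
      (¬S ∨ G) ∧ (G ∧ S) = False
        ¬S ∨ G = False
          ¬S = False
        G ∧ S = False
Both conjuncts True, so the formula holds.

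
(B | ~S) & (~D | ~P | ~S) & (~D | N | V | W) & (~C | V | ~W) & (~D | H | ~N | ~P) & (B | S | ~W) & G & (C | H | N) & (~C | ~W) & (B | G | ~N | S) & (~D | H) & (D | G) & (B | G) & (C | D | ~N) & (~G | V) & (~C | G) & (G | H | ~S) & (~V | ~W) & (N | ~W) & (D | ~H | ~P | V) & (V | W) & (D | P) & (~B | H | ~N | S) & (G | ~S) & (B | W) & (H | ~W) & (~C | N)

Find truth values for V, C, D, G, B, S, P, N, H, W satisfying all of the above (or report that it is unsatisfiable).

Unit clause (G) forces G = True.
In (~G | V) only V is left, so V = True.
In (~V | ~W) only ~W is left, so W = False.
In (B | W) only B is left, so B = True.
Set C = True.
  then (~C | N) forces N = True.
Set D = True.
  then (~D | H) forces H = True.
Set S = False.
Set P = True.
All clauses satisfied.

V = True; C = True; D = True; G = True; B = True; S = False; P = True; N = True; H = True; W = False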